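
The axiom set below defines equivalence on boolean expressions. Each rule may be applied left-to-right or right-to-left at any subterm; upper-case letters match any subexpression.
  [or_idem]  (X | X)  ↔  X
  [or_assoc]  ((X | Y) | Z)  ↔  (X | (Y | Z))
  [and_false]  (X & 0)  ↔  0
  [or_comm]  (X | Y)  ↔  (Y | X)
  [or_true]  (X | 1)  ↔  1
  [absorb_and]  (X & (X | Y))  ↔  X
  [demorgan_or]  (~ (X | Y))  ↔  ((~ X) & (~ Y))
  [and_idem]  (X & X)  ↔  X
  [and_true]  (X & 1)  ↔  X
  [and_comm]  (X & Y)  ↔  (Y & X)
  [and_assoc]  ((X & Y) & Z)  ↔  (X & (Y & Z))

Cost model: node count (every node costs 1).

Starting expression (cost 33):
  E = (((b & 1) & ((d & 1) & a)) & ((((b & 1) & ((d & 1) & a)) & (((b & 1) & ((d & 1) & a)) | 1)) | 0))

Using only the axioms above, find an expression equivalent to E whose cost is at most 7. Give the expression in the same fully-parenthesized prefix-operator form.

((b & 1) & (d & a))   [cost 7]

step 1: absorb_and (→) rewrites (((b & 1) & ((d & 1) & a)) & (((b & 1) & ((d & 1) & a)) | 1)) into ((b & 1) & ((d & 1) & a)), now (((b & 1) & ((d & 1) & a)) & (((b & 1) & ((d & 1) & a)) | 0))
step 2: absorb_and (→) rewrites (((b & 1) & ((d & 1) & a)) & (((b & 1) & ((d & 1) & a)) | 0)) into ((b & 1) & ((d & 1) & a))
step 3: and_true (→) rewrites (d & 1) into d, reaching cost 7 (bound 7)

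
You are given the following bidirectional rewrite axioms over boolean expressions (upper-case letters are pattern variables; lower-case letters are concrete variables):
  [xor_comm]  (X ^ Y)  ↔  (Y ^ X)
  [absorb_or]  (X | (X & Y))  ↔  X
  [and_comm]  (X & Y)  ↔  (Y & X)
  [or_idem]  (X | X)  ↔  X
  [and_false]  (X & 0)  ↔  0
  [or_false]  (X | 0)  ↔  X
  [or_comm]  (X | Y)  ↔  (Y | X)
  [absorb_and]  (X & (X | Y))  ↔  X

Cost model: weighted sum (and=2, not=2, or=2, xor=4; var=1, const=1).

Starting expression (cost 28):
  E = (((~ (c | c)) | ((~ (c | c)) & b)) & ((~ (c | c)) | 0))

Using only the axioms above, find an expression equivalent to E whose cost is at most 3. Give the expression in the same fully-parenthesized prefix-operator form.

(~ c)   [cost 3]

(1) ((~ (c | c)) | ((~ (c | c)) & b))  =[absorb_or →]=  (~ (c | c))    ⊢ ((~ (c | c)) & ((~ (c | c)) | 0))
(2) ((~ (c | c)) & ((~ (c | c)) | 0))  =[absorb_and →]=  (~ (c | c))
(3) (c | c)  =[or_idem →]=  c    ⊢ cost 3, within 3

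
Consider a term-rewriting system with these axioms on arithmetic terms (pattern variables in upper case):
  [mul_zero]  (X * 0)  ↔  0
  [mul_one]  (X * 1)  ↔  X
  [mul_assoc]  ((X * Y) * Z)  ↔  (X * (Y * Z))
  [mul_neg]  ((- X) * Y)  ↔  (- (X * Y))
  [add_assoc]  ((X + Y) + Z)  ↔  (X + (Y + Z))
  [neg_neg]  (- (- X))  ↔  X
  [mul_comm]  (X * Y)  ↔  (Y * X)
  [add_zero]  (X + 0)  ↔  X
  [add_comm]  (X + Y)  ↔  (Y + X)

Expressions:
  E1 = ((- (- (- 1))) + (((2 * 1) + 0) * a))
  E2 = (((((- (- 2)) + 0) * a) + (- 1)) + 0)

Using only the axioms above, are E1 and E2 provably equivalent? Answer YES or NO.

step 1: add_zero (→) rewrites ((2 * 1) + 0) into (2 * 1), now ((- (- (- 1))) + ((2 * 1) * a))
step 2: neg_neg (→) rewrites (- (- (- 1))) into (- 1), now ((- 1) + ((2 * 1) * a))
step 3: mul_one (→) rewrites (2 * 1) into 2, now ((- 1) + (2 * a))
step 4: add_comm (→) rewrites ((- 1) + (2 * a)) into ((2 * a) + (- 1))
step 5: neg_neg (←) rewrites 2 into (- (- 2)), now (((- (- 2)) * a) + (- 1))
step 6: add_zero (←) rewrites (- (- 2)) into ((- (- 2)) + 0), now ((((- (- 2)) + 0) * a) + (- 1))
step 7: add_zero (←) rewrites ((((- (- 2)) + 0) * a) + (- 1)) into (((((- (- 2)) + 0) * a) + (- 1)) + 0), which is E2

YES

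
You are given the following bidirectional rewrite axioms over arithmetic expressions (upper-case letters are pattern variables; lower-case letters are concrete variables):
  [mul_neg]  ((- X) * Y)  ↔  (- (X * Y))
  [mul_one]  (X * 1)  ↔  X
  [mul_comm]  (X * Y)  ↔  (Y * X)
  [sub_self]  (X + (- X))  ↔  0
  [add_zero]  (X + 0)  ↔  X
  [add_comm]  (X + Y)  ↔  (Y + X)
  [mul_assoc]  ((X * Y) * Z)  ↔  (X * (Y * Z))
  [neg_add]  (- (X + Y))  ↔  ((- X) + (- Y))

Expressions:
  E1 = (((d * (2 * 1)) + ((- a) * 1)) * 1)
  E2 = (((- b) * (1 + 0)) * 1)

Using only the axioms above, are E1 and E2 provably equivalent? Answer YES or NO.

The axioms are sound identities: if E1 ↔* E2 then E1 and E2 evaluate identically under any assignment.
Under a=0, b=0, d=1: E1 evaluates to 2, E2 to 0. Distinct ⇒ no rewrite sequence connects them.

NO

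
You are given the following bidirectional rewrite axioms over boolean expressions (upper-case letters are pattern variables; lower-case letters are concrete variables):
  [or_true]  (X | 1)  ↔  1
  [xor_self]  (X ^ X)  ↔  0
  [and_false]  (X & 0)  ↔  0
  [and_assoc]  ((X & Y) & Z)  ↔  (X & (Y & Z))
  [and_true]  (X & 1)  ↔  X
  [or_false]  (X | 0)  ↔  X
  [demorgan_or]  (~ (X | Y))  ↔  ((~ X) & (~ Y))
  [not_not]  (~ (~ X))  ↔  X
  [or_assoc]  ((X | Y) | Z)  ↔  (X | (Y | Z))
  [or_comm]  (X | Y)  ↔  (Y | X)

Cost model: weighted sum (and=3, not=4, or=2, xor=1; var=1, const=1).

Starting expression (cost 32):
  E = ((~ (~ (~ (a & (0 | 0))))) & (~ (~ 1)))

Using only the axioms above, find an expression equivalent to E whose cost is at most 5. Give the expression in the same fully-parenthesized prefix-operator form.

(1) (~ (~ (a & (0 | 0))))  =[not_not →]=  (a & (0 | 0))    ⊢ ((~ (a & (0 | 0))) & (~ (~ 1)))
(2) (0 | 0)  =[or_false →]=  0    ⊢ ((~ (a & 0)) & (~ (~ 1)))
(3) (~ (~ 1))  =[not_not →]=  1    ⊢ ((~ (a & 0)) & 1)
(4) ((~ (a & 0)) & 1)  =[and_true →]=  (~ (a & 0))
(5) (a & 0)  =[and_false →]=  0    ⊢ cost 5, within 5

(~ 0)   [cost 5]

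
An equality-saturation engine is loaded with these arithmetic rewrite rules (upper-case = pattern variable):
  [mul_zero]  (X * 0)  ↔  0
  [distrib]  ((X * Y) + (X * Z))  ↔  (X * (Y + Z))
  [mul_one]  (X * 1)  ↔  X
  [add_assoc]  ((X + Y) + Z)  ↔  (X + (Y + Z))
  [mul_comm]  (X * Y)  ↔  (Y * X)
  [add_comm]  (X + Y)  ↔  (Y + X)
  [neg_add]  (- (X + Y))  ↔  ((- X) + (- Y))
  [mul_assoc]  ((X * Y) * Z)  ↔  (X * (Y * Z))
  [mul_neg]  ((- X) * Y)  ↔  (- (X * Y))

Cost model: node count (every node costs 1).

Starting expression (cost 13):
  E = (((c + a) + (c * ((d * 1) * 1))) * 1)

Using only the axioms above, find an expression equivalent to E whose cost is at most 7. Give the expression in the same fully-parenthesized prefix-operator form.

(1) (d * 1)  =[mul_one →]=  d    ⊢ (((c + a) + (c * (d * 1))) * 1)
(2) (d * 1)  =[mul_one →]=  d    ⊢ (((c + a) + (c * d)) * 1)
(3) (((c + a) + (c * d)) * 1)  =[mul_one →]=  ((c + a) + (c * d))    ⊢ cost 7, within 7

((c + a) + (c * d))   [cost 7]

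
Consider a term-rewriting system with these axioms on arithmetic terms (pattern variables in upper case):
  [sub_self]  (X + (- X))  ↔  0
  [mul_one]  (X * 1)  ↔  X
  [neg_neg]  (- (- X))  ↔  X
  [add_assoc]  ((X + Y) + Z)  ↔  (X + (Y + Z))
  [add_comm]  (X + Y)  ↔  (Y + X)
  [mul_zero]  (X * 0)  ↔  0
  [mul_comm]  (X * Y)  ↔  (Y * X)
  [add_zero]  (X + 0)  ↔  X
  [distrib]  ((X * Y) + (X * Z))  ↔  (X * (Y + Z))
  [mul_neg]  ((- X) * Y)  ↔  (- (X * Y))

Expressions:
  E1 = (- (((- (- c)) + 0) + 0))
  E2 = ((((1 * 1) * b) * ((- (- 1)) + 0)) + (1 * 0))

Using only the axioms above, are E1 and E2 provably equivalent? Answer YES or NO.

NO

Every axiom is a valid identity, so a rewrite proof would force E1 and E2 to agree under every assignment.
At b=0, c=1: E1 = -1 but E2 = 0; they differ, so no derivation exists.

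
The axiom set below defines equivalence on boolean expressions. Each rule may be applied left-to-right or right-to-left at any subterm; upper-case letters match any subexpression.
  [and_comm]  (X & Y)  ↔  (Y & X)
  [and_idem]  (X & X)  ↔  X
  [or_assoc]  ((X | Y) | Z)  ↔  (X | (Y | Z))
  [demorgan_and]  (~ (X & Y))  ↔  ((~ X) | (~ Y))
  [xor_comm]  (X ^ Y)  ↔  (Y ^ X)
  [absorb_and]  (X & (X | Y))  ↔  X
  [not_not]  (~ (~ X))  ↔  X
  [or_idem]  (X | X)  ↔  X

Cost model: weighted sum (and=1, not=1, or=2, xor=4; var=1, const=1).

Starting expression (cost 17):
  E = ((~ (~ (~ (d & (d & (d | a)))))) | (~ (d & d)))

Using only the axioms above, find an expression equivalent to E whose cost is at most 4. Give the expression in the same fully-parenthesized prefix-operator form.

(~ (d & d))   [cost 4]

step 1: not_not (→) rewrites (~ (~ (~ (d & (d & (d | a)))))) into (~ (d & (d & (d | a)))), now ((~ (d & (d & (d | a)))) | (~ (d & d)))
step 2: absorb_and (→) rewrites (d & (d | a)) into d, now ((~ (d & d)) | (~ (d & d)))
step 3: or_idem (→) rewrites ((~ (d & d)) | (~ (d & d))) into (~ (d & d)), reaching cost 4 (bound 4)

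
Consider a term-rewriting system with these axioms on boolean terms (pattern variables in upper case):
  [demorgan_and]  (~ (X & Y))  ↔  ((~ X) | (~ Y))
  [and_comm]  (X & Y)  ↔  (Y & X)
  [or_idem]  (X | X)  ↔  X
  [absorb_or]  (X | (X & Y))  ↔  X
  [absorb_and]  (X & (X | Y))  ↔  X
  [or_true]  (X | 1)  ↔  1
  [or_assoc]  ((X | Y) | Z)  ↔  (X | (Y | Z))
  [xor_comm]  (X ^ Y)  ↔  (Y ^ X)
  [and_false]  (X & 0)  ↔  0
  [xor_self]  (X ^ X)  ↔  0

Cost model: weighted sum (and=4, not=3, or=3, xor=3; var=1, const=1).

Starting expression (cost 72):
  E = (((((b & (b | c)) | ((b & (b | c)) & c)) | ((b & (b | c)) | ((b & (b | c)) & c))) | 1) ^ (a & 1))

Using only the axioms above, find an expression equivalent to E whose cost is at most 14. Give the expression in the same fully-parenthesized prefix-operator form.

((b | 1) ^ (a & 1))   [cost 14]

(1) (((b & (b | c)) | ((b & (b | c)) & c)) | ((b & (b | c)) | ((b & (b | c)) & c)))  =[or_idem →]=  ((b & (b | c)) | ((b & (b | c)) & c))    ⊢ ((((b & (b | c)) | ((b & (b | c)) & c)) | 1) ^ (a & 1))
(2) ((b & (b | c)) | ((b & (b | c)) & c))  =[absorb_or →]=  (b & (b | c))    ⊢ (((b & (b | c)) | 1) ^ (a & 1))
(3) (b & (b | c))  =[absorb_and →]=  b    ⊢ cost 14, within 14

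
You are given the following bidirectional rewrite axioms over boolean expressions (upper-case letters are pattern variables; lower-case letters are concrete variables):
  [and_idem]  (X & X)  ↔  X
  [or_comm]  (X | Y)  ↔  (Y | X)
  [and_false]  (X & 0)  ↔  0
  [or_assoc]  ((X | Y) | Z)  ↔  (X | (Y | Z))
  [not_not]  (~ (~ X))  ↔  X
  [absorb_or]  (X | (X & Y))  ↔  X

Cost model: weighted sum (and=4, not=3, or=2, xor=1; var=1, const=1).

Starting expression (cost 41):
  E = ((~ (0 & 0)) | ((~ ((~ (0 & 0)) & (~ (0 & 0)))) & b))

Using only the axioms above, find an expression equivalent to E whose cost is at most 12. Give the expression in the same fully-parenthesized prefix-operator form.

((~ 0) | (0 & b))   [cost 12]

1. [and_idem →] ((~ (0 & 0)) & (~ (0 & 0)))  →  (~ (0 & 0));  E = ((~ (0 & 0)) | ((~ (~ (0 & 0))) & b))
2. [and_idem →] (0 & 0)  →  0;  E = ((~ 0) | ((~ (~ (0 & 0))) & b))
3. [not_not →] (~ (~ (0 & 0)))  →  (0 & 0);  E = ((~ 0) | ((0 & 0) & b))
4. [and_idem →] (0 & 0)  →  0;  cost 12 ≤ 12, done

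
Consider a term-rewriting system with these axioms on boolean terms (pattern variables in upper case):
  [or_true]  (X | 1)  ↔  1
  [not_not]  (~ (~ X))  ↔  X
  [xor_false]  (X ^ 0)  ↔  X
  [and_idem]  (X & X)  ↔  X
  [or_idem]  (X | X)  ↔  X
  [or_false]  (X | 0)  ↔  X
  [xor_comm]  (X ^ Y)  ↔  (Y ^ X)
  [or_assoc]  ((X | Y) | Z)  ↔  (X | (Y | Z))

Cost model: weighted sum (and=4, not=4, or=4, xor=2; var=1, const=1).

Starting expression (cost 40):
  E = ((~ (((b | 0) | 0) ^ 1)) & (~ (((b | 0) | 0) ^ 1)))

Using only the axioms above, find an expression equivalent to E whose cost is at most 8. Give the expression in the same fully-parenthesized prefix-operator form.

step 1: and_idem (→) rewrites ((~ (((b | 0) | 0) ^ 1)) & (~ (((b | 0) | 0) ^ 1))) into (~ (((b | 0) | 0) ^ 1))
step 2: or_false (→) rewrites (b | 0) into b, now (~ ((b | 0) ^ 1))
step 3: or_false (→) rewrites (b | 0) into b, reaching cost 8 (bound 8)

(~ (b ^ 1))   [cost 8]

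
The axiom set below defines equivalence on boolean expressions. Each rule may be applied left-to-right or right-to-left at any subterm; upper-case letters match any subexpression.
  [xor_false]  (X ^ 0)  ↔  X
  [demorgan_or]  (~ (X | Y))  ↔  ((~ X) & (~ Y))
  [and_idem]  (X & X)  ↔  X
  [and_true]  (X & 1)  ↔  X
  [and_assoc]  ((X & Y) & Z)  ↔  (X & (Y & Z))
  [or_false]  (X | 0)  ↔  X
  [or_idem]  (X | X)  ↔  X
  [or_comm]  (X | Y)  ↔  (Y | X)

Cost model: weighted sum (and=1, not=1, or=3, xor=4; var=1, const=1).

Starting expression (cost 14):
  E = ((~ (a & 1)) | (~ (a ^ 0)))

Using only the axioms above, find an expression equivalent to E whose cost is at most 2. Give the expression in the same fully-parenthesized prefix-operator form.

(~ a)   [cost 2]

(1) (a & 1)  =[and_true →]=  a    ⊢ ((~ a) | (~ (a ^ 0)))
(2) (a ^ 0)  =[xor_false →]=  a    ⊢ ((~ a) | (~ a))
(3) ((~ a) | (~ a))  =[or_idem →]=  (~ a)    ⊢ cost 2, within 2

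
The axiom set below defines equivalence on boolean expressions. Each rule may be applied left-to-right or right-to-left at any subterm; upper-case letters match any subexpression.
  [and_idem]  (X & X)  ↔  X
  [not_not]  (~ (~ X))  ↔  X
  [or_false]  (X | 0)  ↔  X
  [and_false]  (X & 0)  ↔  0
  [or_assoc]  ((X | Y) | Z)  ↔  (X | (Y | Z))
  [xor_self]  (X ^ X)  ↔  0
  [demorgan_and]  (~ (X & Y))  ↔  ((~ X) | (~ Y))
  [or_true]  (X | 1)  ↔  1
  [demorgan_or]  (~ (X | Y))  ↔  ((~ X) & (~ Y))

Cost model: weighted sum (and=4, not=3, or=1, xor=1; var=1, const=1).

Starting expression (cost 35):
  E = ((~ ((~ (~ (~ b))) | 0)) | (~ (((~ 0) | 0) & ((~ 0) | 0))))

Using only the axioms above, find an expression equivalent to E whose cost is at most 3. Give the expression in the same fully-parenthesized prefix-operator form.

(b | 0)   [cost 3]

step 1: or_false (→) rewrites ((~ (~ (~ b))) | 0) into (~ (~ (~ b))), now ((~ (~ (~ (~ b)))) | (~ (((~ 0) | 0) & ((~ 0) | 0))))
step 2: not_not (→) rewrites (~ (~ (~ b))) into (~ b), now ((~ (~ b)) | (~ (((~ 0) | 0) & ((~ 0) | 0))))
step 3: and_idem (→) rewrites (((~ 0) | 0) & ((~ 0) | 0)) into ((~ 0) | 0), now ((~ (~ b)) | (~ ((~ 0) | 0)))
step 4: not_not (→) rewrites (~ (~ b)) into b, now (b | (~ ((~ 0) | 0)))
step 5: or_false (→) rewrites ((~ 0) | 0) into (~ 0), now (b | (~ (~ 0)))
step 6: not_not (→) rewrites (~ (~ 0)) into 0, reaching cost 3 (bound 3)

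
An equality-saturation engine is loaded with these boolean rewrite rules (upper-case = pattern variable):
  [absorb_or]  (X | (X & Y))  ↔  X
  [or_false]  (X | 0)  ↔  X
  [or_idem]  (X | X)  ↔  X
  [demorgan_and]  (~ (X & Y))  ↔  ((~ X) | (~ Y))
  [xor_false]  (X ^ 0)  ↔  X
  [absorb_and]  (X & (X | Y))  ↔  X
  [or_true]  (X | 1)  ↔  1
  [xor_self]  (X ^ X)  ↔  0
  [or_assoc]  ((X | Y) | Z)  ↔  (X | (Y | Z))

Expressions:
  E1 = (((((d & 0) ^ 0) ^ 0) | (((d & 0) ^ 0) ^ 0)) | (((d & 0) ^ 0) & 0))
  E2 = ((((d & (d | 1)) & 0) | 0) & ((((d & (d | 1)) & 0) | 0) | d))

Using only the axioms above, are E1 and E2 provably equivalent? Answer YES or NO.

YES

(1) ((((d & 0) ^ 0) ^ 0) | (((d & 0) ^ 0) ^ 0))  =[or_idem →]=  (((d & 0) ^ 0) ^ 0)    ⊢ ((((d & 0) ^ 0) ^ 0) | (((d & 0) ^ 0) & 0))
(2) ((d & 0) ^ 0)  =[xor_false →]=  (d & 0)    ⊢ (((d & 0) ^ 0) | (((d & 0) ^ 0) & 0))
(3) (((d & 0) ^ 0) | (((d & 0) ^ 0) & 0))  =[absorb_or →]=  ((d & 0) ^ 0)
(4) ((d & 0) ^ 0)  =[xor_false →]=  (d & 0)
(5) (d & 0)  =[or_false ←]=  ((d & 0) | 0)
(6) d  =[absorb_and ←]=  (d & (d | 1))    ⊢ (((d & (d | 1)) & 0) | 0)
(7) (((d & (d | 1)) & 0) | 0)  =[absorb_and ←]=  ((((d & (d | 1)) & 0) | 0) & ((((d & (d | 1)) & 0) | 0) | d))    ⊢ E2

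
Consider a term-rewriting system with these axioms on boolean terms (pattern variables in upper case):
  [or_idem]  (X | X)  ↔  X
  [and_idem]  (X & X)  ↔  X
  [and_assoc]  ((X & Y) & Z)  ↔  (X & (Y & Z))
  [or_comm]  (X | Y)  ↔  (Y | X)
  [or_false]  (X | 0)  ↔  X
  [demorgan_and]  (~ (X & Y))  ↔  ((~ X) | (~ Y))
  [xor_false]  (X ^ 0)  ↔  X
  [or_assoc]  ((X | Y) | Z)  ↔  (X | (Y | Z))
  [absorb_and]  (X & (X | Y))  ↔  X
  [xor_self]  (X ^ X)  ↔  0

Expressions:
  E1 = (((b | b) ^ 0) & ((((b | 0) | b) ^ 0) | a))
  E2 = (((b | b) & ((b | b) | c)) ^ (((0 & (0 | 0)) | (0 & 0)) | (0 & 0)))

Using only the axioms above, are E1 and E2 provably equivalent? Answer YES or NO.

YES

step 1: or_false (→) rewrites (b | 0) into b, now (((b | b) ^ 0) & (((b | b) ^ 0) | a))
step 2: absorb_and (→) rewrites (((b | b) ^ 0) & (((b | b) ^ 0) | a)) into ((b | b) ^ 0)
step 3: and_idem (←) rewrites 0 into (0 & 0), now ((b | b) ^ (0 & 0))
step 4: absorb_and (←) rewrites (b | b) into ((b | b) & ((b | b) | c)), now (((b | b) & ((b | b) | c)) ^ (0 & 0))
step 5: or_idem (←) rewrites (0 & 0) into ((0 & 0) | (0 & 0)), now (((b | b) & ((b | b) | c)) ^ ((0 & 0) | (0 & 0)))
step 6: or_idem (←) rewrites (0 & 0) into ((0 & 0) | (0 & 0)), now (((b | b) & ((b | b) | c)) ^ (((0 & 0) | (0 & 0)) | (0 & 0)))
step 7: or_idem (←) rewrites 0 into (0 | 0), which is E2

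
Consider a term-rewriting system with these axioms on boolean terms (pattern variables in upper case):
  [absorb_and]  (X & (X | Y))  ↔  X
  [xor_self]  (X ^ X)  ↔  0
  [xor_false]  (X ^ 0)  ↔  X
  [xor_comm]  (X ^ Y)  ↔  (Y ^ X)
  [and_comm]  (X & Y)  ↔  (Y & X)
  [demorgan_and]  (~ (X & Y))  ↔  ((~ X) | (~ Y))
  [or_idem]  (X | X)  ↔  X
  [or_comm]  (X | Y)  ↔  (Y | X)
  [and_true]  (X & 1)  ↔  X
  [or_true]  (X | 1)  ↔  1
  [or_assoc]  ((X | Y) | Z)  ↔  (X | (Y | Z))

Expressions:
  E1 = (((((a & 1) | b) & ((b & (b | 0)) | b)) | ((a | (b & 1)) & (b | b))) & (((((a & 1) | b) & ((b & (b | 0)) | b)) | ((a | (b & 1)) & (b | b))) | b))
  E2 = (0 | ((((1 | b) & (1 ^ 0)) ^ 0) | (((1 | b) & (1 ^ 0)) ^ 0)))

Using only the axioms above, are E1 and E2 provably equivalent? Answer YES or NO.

NO

The axioms are sound identities: if E1 ↔* E2 then E1 and E2 evaluate identically under any assignment.
Under a=0, b=0: E1 evaluates to 0, E2 to 1. Distinct ⇒ no rewrite sequence connects them.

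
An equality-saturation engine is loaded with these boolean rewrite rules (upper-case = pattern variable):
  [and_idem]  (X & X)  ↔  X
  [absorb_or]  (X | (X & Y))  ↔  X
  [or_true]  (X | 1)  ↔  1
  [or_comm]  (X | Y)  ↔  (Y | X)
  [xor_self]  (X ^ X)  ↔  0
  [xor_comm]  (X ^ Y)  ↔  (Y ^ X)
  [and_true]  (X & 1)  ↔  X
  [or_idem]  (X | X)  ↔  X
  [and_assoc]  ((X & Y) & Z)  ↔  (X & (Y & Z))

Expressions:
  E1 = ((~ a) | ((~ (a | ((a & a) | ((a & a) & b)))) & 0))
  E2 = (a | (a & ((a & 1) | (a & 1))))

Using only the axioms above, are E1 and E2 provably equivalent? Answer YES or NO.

Every axiom is a valid identity, so a rewrite proof would force E1 and E2 to agree under every assignment.
At a=0, b=0: E1 = 1 but E2 = 0; they differ, so no derivation exists.

NO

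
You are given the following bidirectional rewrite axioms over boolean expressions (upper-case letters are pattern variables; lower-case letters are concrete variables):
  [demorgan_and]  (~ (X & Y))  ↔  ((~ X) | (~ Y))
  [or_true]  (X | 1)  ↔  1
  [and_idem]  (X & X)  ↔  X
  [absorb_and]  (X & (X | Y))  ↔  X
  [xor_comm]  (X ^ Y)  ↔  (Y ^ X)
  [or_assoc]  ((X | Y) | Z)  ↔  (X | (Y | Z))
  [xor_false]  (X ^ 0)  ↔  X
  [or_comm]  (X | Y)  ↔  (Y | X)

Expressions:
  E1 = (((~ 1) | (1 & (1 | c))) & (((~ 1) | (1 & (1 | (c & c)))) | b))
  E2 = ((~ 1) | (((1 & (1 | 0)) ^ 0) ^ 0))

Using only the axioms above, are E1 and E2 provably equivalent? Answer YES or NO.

YES

step 1: and_idem (→) rewrites (c & c) into c, now (((~ 1) | (1 & (1 | c))) & (((~ 1) | (1 & (1 | c))) | b))
step 2: absorb_and (→) rewrites (((~ 1) | (1 & (1 | c))) & (((~ 1) | (1 & (1 | c))) | b)) into ((~ 1) | (1 & (1 | c)))
step 3: absorb_and (→) rewrites (1 & (1 | c)) into 1, now ((~ 1) | 1)
step 4: xor_false (←) rewrites 1 into (1 ^ 0), now ((~ 1) | (1 ^ 0))
step 5: xor_false (←) rewrites (1 ^ 0) into ((1 ^ 0) ^ 0), now ((~ 1) | ((1 ^ 0) ^ 0))
step 6: absorb_and (←) rewrites 1 into (1 & (1 | 0)), which is E2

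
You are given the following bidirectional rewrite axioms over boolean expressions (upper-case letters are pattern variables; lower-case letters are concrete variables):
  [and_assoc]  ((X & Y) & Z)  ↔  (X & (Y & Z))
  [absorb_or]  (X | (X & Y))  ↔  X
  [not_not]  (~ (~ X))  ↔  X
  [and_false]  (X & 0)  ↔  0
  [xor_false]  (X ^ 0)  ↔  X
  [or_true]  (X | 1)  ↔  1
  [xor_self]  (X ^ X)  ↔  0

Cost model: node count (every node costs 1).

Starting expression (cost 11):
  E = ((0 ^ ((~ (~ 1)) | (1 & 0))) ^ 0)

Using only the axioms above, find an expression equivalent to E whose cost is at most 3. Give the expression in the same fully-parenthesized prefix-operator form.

(0 ^ 1)   [cost 3]

step 1: xor_false (→) rewrites ((0 ^ ((~ (~ 1)) | (1 & 0))) ^ 0) into (0 ^ ((~ (~ 1)) | (1 & 0)))
step 2: not_not (→) rewrites (~ (~ 1)) into 1, now (0 ^ (1 | (1 & 0)))
step 3: absorb_or (→) rewrites (1 | (1 & 0)) into 1, reaching cost 3 (bound 3)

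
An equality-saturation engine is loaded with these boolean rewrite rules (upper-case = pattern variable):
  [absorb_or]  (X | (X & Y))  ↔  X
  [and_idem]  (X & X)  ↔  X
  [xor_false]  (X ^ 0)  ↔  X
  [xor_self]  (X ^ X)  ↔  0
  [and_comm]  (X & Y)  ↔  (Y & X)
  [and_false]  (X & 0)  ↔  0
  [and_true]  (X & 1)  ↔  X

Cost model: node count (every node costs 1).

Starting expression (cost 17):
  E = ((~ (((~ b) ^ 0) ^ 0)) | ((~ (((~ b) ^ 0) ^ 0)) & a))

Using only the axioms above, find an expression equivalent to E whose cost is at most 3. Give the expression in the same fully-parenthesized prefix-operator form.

(~ (~ b))   [cost 3]

(1) ((~ (((~ b) ^ 0) ^ 0)) | ((~ (((~ b) ^ 0) ^ 0)) & a))  =[absorb_or →]=  (~ (((~ b) ^ 0) ^ 0))
(2) (((~ b) ^ 0) ^ 0)  =[xor_false →]=  ((~ b) ^ 0)    ⊢ (~ ((~ b) ^ 0))
(3) ((~ b) ^ 0)  =[xor_false →]=  (~ b)    ⊢ cost 3, within 3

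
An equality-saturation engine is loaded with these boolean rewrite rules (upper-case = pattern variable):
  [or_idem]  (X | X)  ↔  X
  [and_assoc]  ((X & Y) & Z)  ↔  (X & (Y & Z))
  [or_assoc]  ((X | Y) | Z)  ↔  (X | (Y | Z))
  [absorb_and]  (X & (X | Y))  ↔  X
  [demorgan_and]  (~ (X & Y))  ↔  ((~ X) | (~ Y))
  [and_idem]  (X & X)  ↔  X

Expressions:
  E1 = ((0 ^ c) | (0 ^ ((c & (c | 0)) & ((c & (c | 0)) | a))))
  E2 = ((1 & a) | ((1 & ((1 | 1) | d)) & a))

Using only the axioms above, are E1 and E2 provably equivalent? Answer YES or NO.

NO

Every axiom is a valid identity, so a rewrite proof would force E1 and E2 to agree under every assignment.
At a=0, c=1, d=0: E1 = 1 but E2 = 0; they differ, so no derivation exists.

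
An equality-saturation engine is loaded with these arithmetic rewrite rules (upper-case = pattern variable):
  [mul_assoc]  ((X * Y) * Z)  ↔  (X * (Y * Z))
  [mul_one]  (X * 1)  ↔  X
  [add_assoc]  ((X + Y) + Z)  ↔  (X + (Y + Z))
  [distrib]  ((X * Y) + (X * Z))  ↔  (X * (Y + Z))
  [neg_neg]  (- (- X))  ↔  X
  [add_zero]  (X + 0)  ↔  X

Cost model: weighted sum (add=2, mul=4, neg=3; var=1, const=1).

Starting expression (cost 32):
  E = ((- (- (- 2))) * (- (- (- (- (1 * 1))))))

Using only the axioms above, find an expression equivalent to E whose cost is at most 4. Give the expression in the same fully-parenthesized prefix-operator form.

1. [mul_one →] (1 * 1)  →  1;  E = ((- (- (- 2))) * (- (- (- (- 1)))))
2. [neg_neg →] (- (- (- 1)))  →  (- 1);  E = ((- (- (- 2))) * (- (- 1)))
3. [neg_neg →] (- (- 1))  →  1;  E = ((- (- (- 2))) * 1)
4. [neg_neg →] (- (- (- 2)))  →  (- 2);  E = ((- 2) * 1)
5. [mul_one →] ((- 2) * 1)  →  (- 2);  cost 4 ≤ 4, done

(- 2)   [cost 4]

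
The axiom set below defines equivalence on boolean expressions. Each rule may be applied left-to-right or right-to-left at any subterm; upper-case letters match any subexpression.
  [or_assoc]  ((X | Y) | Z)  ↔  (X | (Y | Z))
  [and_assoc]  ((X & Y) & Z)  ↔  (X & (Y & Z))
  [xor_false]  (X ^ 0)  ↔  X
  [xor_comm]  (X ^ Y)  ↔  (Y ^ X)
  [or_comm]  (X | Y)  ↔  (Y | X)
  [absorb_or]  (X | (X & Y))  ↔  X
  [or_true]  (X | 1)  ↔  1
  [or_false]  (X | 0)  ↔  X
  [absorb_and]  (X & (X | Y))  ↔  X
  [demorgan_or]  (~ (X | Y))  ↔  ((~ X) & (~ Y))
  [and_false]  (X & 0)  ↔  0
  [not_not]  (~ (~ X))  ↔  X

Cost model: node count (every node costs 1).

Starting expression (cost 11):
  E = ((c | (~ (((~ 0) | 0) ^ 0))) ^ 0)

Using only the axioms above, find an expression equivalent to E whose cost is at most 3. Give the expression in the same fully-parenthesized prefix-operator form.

(c ^ 0)   [cost 3]

1. [or_false →] ((~ 0) | 0)  →  (~ 0);  E = ((c | (~ ((~ 0) ^ 0))) ^ 0)
2. [xor_false →] ((~ 0) ^ 0)  →  (~ 0);  E = ((c | (~ (~ 0))) ^ 0)
3. [not_not →] (~ (~ 0))  →  0;  E = ((c | 0) ^ 0)
4. [or_false →] (c | 0)  →  c;  cost 3 ≤ 3, done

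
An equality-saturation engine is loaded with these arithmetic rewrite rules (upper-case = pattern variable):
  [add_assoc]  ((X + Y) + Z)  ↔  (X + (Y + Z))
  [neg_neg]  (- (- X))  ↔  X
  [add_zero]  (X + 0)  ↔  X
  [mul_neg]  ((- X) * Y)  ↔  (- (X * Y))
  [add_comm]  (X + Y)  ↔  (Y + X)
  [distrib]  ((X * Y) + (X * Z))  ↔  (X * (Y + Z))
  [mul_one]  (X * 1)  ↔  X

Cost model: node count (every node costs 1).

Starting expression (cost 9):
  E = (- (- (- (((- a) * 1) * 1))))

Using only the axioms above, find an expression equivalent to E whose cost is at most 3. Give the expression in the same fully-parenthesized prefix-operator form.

1. [neg_neg →] (- (- (- (((- a) * 1) * 1))))  →  (- (((- a) * 1) * 1))
2. [mul_one →] ((- a) * 1)  →  (- a);  E = (- ((- a) * 1))
3. [mul_one →] ((- a) * 1)  →  (- a);  cost 3 ≤ 3, done

(- (- a))   [cost 3]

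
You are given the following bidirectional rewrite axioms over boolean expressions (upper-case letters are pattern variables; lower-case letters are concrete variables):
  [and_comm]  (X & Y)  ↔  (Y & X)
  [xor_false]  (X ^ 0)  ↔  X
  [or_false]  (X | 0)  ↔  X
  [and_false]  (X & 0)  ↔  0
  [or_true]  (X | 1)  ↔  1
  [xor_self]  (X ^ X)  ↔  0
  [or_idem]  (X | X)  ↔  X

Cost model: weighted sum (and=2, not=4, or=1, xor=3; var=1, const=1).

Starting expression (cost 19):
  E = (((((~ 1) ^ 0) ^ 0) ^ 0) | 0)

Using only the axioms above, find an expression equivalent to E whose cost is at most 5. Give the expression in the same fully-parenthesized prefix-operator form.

(~ 1)   [cost 5]

1. [xor_false →] ((((~ 1) ^ 0) ^ 0) ^ 0)  →  (((~ 1) ^ 0) ^ 0);  E = ((((~ 1) ^ 0) ^ 0) | 0)
2. [or_false →] ((((~ 1) ^ 0) ^ 0) | 0)  →  (((~ 1) ^ 0) ^ 0)
3. [xor_false →] (((~ 1) ^ 0) ^ 0)  →  ((~ 1) ^ 0)
4. [xor_false →] ((~ 1) ^ 0)  →  (~ 1);  cost 5 ≤ 5, done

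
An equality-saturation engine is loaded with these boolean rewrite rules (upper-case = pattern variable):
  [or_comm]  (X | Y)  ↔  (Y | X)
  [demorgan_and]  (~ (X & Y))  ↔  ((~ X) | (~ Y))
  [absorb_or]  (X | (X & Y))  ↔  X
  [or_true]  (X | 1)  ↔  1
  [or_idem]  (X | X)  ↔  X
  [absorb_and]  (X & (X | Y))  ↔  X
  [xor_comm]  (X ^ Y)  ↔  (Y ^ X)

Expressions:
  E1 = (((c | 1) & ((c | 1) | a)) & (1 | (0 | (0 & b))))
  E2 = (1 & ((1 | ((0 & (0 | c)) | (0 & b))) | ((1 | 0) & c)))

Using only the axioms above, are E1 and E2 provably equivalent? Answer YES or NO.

YES

step 1: absorb_or (→) rewrites (0 | (0 & b)) into 0, now (((c | 1) & ((c | 1) | a)) & (1 | 0))
step 2: absorb_and (→) rewrites ((c | 1) & ((c | 1) | a)) into (c | 1), now ((c | 1) & (1 | 0))
step 3: or_true (→) rewrites (c | 1) into 1, now (1 & (1 | 0))
step 4: absorb_or (←) rewrites (1 | 0) into ((1 | 0) | ((1 | 0) & c)), now (1 & ((1 | 0) | ((1 | 0) & c)))
step 5: absorb_or (←) rewrites 0 into (0 | (0 & b)), now (1 & ((1 | (0 | (0 & b))) | ((1 | 0) & c)))
step 6: absorb_and (←) rewrites 0 into (0 & (0 | c)), which is E2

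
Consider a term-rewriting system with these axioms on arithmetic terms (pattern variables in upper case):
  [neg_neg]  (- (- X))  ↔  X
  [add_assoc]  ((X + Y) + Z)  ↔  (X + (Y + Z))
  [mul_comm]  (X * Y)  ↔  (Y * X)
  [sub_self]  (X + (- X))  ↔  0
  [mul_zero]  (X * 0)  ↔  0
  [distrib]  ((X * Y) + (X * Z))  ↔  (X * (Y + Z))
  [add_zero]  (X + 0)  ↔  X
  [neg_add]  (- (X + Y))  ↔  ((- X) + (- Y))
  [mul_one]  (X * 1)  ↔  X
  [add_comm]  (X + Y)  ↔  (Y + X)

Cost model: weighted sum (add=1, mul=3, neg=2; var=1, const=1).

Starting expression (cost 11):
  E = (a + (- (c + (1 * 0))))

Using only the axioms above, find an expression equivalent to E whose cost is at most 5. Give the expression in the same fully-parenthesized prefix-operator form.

(1) (1 * 0)  =[mul_comm →]=  (0 * 1)    ⊢ (a + (- (c + (0 * 1))))
(2) (0 * 1)  =[mul_one →]=  0    ⊢ (a + (- (c + 0)))
(3) (c + 0)  =[add_zero →]=  c    ⊢ cost 5, within 5

(a + (- c))   [cost 5]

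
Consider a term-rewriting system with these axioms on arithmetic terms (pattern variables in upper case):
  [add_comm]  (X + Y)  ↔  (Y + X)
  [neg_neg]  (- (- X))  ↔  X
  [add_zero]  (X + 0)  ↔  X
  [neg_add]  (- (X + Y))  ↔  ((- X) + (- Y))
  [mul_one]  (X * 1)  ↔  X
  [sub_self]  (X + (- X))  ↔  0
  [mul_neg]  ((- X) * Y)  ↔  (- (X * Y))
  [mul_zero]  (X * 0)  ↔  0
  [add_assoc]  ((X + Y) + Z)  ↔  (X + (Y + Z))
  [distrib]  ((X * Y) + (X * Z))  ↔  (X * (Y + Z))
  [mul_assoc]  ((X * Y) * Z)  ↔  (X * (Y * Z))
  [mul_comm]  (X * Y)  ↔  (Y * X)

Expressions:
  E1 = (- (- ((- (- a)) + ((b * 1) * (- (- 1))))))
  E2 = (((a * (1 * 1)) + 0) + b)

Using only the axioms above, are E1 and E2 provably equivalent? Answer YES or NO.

step 1: neg_neg (→) rewrites (- (- ((- (- a)) + ((b * 1) * (- (- 1)))))) into ((- (- a)) + ((b * 1) * (- (- 1))))
step 2: neg_neg (→) rewrites (- (- 1)) into 1, now ((- (- a)) + ((b * 1) * 1))
step 3: mul_one (→) rewrites ((b * 1) * 1) into (b * 1), now ((- (- a)) + (b * 1))
step 4: neg_neg (→) rewrites (- (- a)) into a, now (a + (b * 1))
step 5: mul_one (→) rewrites (b * 1) into b, now (a + b)
step 6: add_zero (←) rewrites a into (a + 0), now ((a + 0) + b)
step 7: mul_one (←) rewrites a into (a * 1), now (((a * 1) + 0) + b)
step 8: mul_one (←) rewrites 1 into (1 * 1), which is E2

YES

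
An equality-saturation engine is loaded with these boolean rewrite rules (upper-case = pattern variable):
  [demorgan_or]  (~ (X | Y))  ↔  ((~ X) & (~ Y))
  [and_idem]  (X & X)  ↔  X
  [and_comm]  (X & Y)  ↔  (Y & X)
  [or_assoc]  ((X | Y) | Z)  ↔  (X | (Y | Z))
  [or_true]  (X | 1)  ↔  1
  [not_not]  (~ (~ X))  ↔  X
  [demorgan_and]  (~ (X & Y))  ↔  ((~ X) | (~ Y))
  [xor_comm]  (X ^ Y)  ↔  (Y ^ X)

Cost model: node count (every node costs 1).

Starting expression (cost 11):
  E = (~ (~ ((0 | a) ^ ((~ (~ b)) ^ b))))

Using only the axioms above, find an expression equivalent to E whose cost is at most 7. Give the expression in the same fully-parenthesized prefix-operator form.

step 1: xor_comm (→) rewrites ((~ (~ b)) ^ b) into (b ^ (~ (~ b))), now (~ (~ ((0 | a) ^ (b ^ (~ (~ b))))))
step 2: not_not (→) rewrites (~ (~ ((0 | a) ^ (b ^ (~ (~ b)))))) into ((0 | a) ^ (b ^ (~ (~ b))))
step 3: not_not (→) rewrites (~ (~ b)) into b, reaching cost 7 (bound 7)

((0 | a) ^ (b ^ b))   [cost 7]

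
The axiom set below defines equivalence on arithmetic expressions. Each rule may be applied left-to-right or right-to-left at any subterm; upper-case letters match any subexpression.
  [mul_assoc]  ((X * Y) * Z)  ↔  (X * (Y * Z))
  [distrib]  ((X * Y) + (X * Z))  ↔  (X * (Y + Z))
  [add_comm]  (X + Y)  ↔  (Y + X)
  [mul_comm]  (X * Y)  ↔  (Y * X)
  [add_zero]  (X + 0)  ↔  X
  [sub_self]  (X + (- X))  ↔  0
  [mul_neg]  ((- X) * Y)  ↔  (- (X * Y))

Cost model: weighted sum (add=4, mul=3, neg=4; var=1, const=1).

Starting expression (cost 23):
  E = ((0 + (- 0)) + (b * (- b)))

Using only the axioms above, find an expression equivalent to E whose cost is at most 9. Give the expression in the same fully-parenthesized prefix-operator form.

1. [sub_self →] (0 + (- 0))  →  0;  E = (0 + (b * (- b)))
2. [add_comm →] (0 + (b * (- b)))  →  ((b * (- b)) + 0)
3. [add_zero →] ((b * (- b)) + 0)  →  (b * (- b));  cost 9 ≤ 9, done

(b * (- b))   [cost 9]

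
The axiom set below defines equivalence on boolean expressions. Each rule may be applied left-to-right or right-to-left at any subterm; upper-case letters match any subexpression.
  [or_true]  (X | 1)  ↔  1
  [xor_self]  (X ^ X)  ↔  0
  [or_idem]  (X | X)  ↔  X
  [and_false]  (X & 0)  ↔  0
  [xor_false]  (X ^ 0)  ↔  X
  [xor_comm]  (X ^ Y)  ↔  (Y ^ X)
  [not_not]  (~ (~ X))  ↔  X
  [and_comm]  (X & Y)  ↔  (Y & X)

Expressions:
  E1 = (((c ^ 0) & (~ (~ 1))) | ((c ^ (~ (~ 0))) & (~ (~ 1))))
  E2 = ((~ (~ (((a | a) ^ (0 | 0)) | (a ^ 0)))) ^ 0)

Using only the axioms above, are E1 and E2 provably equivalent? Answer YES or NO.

Every axiom is a valid identity, so a rewrite proof would force E1 and E2 to agree under every assignment.
At a=0, c=1: E1 = 1 but E2 = 0; they differ, so no derivation exists.

NO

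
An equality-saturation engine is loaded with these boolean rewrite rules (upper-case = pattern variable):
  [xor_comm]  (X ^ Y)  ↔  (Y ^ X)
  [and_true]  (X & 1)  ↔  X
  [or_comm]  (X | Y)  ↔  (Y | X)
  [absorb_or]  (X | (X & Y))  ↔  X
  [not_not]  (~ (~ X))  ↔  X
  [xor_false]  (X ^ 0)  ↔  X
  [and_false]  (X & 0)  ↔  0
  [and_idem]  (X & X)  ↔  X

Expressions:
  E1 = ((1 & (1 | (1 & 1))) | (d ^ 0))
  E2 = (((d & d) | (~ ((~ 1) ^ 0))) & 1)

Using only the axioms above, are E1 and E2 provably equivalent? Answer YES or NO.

YES

1. [absorb_or →] (1 | (1 & 1))  →  1;  E1 = ((1 & 1) | (d ^ 0))
2. [and_idem →] (1 & 1)  →  1;  E1 = (1 | (d ^ 0))
3. [xor_false →] (d ^ 0)  →  d;  E1 = (1 | d)
4. [or_comm →] (1 | d)  →  (d | 1)
5. [not_not ←] 1  →  (~ (~ 1));  E1 = (d | (~ (~ 1)))
6. [and_idem ←] d  →  (d & d);  E1 = ((d & d) | (~ (~ 1)))
7. [xor_false ←] (~ 1)  →  ((~ 1) ^ 0);  E1 = ((d & d) | (~ ((~ 1) ^ 0)))
8. [and_true ←] ((d & d) | (~ ((~ 1) ^ 0)))  →  (((d & d) | (~ ((~ 1) ^ 0))) & 1);  this is E2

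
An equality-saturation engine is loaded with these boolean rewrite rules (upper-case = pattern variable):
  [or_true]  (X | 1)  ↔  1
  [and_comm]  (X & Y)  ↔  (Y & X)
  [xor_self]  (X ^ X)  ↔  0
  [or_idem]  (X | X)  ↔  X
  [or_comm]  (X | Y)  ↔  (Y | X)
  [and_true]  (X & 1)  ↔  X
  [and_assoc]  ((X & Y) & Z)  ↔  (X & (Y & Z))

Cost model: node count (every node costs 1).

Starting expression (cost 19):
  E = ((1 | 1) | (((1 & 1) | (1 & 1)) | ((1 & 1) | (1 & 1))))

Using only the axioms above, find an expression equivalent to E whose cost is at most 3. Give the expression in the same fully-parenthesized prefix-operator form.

(1 | 1)   [cost 3]

(1) (((1 & 1) | (1 & 1)) | ((1 & 1) | (1 & 1)))  =[or_idem →]=  ((1 & 1) | (1 & 1))    ⊢ ((1 | 1) | ((1 & 1) | (1 & 1)))
(2) (1 & 1)  =[and_true →]=  1    ⊢ ((1 | 1) | ((1 & 1) | 1))
(3) (1 | 1)  =[or_idem →]=  1    ⊢ (1 | ((1 & 1) | 1))
(4) (1 & 1)  =[and_true →]=  1    ⊢ (1 | (1 | 1))
(5) (1 | 1)  =[or_true →]=  1    ⊢ cost 3, within 3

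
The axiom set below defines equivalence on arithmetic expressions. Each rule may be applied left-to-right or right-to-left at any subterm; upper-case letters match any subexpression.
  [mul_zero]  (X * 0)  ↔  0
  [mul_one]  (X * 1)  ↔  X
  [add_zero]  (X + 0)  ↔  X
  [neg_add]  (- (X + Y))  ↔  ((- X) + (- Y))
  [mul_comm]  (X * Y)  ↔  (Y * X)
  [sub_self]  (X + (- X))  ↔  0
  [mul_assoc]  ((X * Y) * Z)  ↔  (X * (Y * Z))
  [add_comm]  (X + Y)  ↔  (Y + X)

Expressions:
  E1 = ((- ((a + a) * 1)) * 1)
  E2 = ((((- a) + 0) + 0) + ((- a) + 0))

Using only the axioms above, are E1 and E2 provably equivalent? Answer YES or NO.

1. [mul_one →] ((- ((a + a) * 1)) * 1)  →  (- ((a + a) * 1))
2. [mul_one →] ((a + a) * 1)  →  (a + a);  E1 = (- (a + a))
3. [neg_add →] (- (a + a))  →  ((- a) + (- a))
4. [add_zero ←] (- a)  →  ((- a) + 0);  E1 = (((- a) + 0) + (- a))
5. [add_zero ←] (- a)  →  ((- a) + 0);  E1 = (((- a) + 0) + ((- a) + 0))
6. [add_zero ←] (- a)  →  ((- a) + 0);  this is E2

YES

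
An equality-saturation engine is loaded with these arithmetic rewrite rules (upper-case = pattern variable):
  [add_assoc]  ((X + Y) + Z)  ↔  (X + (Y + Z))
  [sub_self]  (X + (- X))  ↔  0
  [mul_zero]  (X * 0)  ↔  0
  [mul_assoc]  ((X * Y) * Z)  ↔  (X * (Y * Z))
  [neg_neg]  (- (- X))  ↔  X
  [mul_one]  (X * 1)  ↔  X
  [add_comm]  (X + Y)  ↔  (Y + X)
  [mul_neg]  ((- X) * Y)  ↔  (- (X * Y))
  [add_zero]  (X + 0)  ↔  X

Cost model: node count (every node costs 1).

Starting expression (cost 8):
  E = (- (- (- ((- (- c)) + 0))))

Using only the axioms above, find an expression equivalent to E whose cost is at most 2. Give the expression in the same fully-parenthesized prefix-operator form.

(- c)   [cost 2]

1. [add_zero →] ((- (- c)) + 0)  →  (- (- c));  E = (- (- (- (- (- c)))))
2. [neg_neg →] (- (- (- c)))  →  (- c);  E = (- (- (- c)))
3. [neg_neg →] (- (- c))  →  c;  cost 2 ≤ 2, done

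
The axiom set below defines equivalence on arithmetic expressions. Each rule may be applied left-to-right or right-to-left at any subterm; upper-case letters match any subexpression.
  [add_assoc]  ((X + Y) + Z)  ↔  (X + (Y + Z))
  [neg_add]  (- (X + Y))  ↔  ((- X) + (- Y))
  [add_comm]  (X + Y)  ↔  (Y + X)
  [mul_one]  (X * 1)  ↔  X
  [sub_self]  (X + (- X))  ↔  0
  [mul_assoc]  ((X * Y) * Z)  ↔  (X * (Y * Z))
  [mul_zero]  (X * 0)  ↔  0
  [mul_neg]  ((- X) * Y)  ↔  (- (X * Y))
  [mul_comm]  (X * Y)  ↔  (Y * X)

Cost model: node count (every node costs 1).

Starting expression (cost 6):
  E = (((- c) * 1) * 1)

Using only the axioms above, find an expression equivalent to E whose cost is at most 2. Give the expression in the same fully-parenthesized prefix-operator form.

1. [mul_one →] (((- c) * 1) * 1)  →  ((- c) * 1)
2. [mul_neg →] ((- c) * 1)  →  (- (c * 1))
3. [mul_one →] (c * 1)  →  c;  cost 2 ≤ 2, done

(- c)   [cost 2]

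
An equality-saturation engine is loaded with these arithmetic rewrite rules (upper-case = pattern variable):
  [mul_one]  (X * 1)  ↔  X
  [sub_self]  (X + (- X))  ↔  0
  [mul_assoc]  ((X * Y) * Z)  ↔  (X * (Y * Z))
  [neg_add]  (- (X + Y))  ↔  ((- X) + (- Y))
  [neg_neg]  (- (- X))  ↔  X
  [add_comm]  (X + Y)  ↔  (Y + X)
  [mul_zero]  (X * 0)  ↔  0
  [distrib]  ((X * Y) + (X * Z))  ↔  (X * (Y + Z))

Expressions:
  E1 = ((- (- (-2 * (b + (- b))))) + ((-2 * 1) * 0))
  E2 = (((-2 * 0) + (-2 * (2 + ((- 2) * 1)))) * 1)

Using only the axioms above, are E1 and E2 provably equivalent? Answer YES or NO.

YES

(1) (b + (- b))  =[sub_self →]=  0    ⊢ ((- (- (-2 * 0))) + ((-2 * 1) * 0))
(2) (- (- (-2 * 0)))  =[neg_neg →]=  (-2 * 0)    ⊢ ((-2 * 0) + ((-2 * 1) * 0))
(3) (-2 * 1)  =[mul_one →]=  -2    ⊢ ((-2 * 0) + (-2 * 0))
(4) 0  =[sub_self ←]=  (2 + (- 2))    ⊢ ((-2 * 0) + (-2 * (2 + (- 2))))
(5) (- 2)  =[mul_one ←]=  ((- 2) * 1)    ⊢ ((-2 * 0) + (-2 * (2 + ((- 2) * 1))))
(6) ((-2 * 0) + (-2 * (2 + ((- 2) * 1))))  =[mul_one ←]=  (((-2 * 0) + (-2 * (2 + ((- 2) * 1)))) * 1)    ⊢ E2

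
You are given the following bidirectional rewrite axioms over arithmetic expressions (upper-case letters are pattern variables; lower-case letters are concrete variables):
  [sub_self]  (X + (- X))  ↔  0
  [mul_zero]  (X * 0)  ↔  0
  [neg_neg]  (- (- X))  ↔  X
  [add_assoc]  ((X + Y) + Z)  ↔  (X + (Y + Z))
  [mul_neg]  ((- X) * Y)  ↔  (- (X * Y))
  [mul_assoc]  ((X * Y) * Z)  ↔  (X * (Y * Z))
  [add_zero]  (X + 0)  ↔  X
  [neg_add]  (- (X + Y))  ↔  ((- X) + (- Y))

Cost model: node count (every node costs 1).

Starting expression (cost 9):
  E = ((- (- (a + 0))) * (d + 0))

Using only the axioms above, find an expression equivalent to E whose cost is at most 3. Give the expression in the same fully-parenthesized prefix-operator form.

1. [neg_neg →] (- (- (a + 0)))  →  (a + 0);  E = ((a + 0) * (d + 0))
2. [add_zero →] (a + 0)  →  a;  E = (a * (d + 0))
3. [add_zero →] (d + 0)  →  d;  cost 3 ≤ 3, done

(a * d)   [cost 3]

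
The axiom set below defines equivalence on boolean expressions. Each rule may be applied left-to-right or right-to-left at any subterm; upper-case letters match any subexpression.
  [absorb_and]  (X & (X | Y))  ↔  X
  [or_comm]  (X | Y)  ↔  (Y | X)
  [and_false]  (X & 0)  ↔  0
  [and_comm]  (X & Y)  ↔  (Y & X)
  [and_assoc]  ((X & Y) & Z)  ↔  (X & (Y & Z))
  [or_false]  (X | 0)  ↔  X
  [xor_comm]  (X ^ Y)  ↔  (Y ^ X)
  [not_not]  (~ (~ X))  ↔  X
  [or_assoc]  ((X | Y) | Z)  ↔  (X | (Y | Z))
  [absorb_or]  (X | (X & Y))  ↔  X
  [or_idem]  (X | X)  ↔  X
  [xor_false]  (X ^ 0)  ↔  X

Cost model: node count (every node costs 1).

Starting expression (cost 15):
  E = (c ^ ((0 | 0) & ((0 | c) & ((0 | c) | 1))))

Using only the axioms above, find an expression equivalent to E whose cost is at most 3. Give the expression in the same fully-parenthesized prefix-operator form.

(c ^ 0)   [cost 3]

(1) ((0 | c) & ((0 | c) | 1))  =[absorb_and →]=  (0 | c)    ⊢ (c ^ ((0 | 0) & (0 | c)))
(2) (0 | 0)  =[or_idem →]=  0    ⊢ (c ^ (0 & (0 | c)))
(3) (0 & (0 | c))  =[absorb_and →]=  0    ⊢ cost 3, within 3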